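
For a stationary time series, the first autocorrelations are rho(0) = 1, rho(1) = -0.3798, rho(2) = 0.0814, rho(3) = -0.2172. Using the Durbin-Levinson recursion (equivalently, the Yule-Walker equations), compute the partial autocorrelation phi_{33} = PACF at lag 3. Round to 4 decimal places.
\phi_{33} = -0.2490

The PACF at lag k is phi_{kk}, the last component of the solution
to the Yule-Walker system G_k phi = r_k where
  (G_k)_{ij} = rho(|i - j|), (r_k)_i = rho(i), i,j = 1..k.
Equivalently, Durbin-Levinson gives phi_{kk} iteratively:
  phi_{11} = rho(1)
  phi_{kk} = [rho(k) - sum_{j=1..k-1} phi_{k-1,j} rho(k-j)]
            / [1 - sum_{j=1..k-1} phi_{k-1,j} rho(j)],
  phi_{k,j} = phi_{k-1,j} - phi_{kk} phi_{k-1,k-j},  j = 1..k-1.
Step k = 1:
  phi_11 = rho(1) = -0.3798.
Step k = 2:
  phi_22 = [rho(2) - phi_11 rho(1)] / [1 - phi_11 rho(1)] = [0.0814 - (-0.3798)(-0.3798)] / [1 - (-0.3798)(-0.3798)]
         = -0.06284804 / 0.85575196 = -0.073442.
  Update: phi_21 = phi_11 - phi_22 phi_11 = -0.3798 - (-0.073442)(-0.3798) = -0.407693.
Step k = 3:
  phi_33 = [rho(3) - phi_21 rho(2) - phi_22 rho(1)] / [1 - phi_21 rho(1) - phi_22 rho(2)]
    numerator   = -0.2172 - (-0.407693)(0.0814) - (-0.073442)(-0.3798) = -0.211907
    denominator = 1 - (-0.407693)(-0.3798) - (-0.073442)(0.0814) = 0.85113628
  phi_33 = -0.211907 / 0.85113628 = -0.249.
Therefore phi_{33} = -0.2490.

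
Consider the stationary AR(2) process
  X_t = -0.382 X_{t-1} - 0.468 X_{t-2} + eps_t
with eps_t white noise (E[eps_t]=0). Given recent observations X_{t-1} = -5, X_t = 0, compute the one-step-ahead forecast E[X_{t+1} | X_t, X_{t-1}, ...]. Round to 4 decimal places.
E[X_{t+1} \mid \mathcal F_t] = 2.3400

For an AR(p) model X_t = c + sum_i phi_i X_{t-i} + eps_t, the
one-step-ahead conditional mean is
  E[X_{t+1} | X_t, ...] = c + sum_i phi_i X_{t+1-i}.
Substitute known values:
  E[X_{t+1} | ...] = (-0.382) * (0) + (-0.468) * (-5)
                   = 2.3400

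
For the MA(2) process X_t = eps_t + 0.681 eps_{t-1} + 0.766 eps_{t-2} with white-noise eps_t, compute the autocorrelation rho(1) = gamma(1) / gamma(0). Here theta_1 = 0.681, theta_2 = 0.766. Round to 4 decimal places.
\rho(1) = 0.5865

For an MA(q) process with theta_0 = 1, the autocovariance is
  gamma(k) = sigma^2 * sum_{i=0..q-k} theta_i * theta_{i+k},
and rho(k) = gamma(k) / gamma(0). Sigma^2 cancels.
  numerator   = (1)*(0.681) + (0.681)*(0.766) = 1.202646.
  denominator = (1)^2 + (0.681)^2 + (0.766)^2 = 2.050517.
  rho(1) = 1.202646 / 2.050517 = 0.5865.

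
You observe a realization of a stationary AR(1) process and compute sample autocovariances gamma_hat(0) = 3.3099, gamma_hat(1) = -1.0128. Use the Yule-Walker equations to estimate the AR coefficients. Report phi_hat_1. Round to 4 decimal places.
\hat\phi_{1} = -0.3060

The Yule-Walker equations for an AR(p) process read, in matrix form,
  Gamma_p phi = r_p,   with   (Gamma_p)_{ij} = gamma(|i - j|),
                       (r_p)_i = gamma(i),   i,j = 1..p.
Substitute the sample gammas (Toeplitz matrix and right-hand side of size 1):
  Gamma_p = [[3.3099]]
  r_p     = [-1.0128]
With p = 1 this is the single equation gamma(0) phi_1 = gamma(1):
  phi_hat_1 = gamma(1) / gamma(0) = -1.0128 / 3.3099 = -0.3060.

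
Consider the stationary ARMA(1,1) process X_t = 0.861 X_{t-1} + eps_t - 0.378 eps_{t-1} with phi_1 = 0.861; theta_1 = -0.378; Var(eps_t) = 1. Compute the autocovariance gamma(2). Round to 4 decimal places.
\gamma(2) = 1.0844

Multiply the model equation by X_{t-k} and take expectations. With theta_0 = psi_0 = 1 and psi_j the MA(infinity) weights, this gives
  gamma(k) - sum_i phi_i gamma(k-i) = c_k,
  c_k = sigma^2 * sum_{j=k..q} theta_j psi_{j-k}   (c_k = 0 for k > q),
using gamma(-m) = gamma(m).
psi-weights needed (psi_j = theta_j + sum_i phi_i psi_{j-i}):
  psi_1 = theta_1 + phi_1 = -0.378 + (0.861) = 0.483
Right-hand sides:
  c_0 = sigma^2 (1 + theta_1 psi_1) = 1 * (1 + (-0.378)(0.483)) = 1 * 0.817426 = 0.817426
  c_1 = sigma^2 theta_1 = 1 * (-0.378) = -0.378
  c_2 = 0
Equations for k = 0 and k = 1 (AR order 1):
  gamma(0) = phi_1 gamma(1) + c_0
  gamma(1) = phi_1 gamma(0) + c_1
Substituting the second into the first: gamma(0) (1 - phi_1^2) = c_0 + phi_1 c_1, so
  gamma(0) = (c_0 + phi_1 c_1) / (1 - phi_1^2) = (0.817426 + (0.861)(-0.378)) / (1 - (0.861)^2) = 0.491968 / 0.258679 = 1.901847.
  gamma(1) = phi_1 gamma(0) + c_1 = (0.861)(1.901847) + (-0.378) = 1.259491.
For k = 2 (> q): gamma(2) = phi_1 gamma(1) = (0.861)(1.259491) = 1.084421.
Therefore gamma(2) = 1.0844 (to 4 decimal places).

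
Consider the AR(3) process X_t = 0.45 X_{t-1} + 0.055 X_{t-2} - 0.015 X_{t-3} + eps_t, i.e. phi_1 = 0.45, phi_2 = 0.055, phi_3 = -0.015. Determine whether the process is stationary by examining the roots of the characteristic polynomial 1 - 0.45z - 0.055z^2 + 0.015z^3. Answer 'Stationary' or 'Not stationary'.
\text{Stationary}

The AR(p) characteristic polynomial is P(z) = 1 - 0.45z - 0.055z^2 + 0.015z^3.
Stationarity requires all roots to lie outside the unit circle, i.e. |z| > 1 for every root.
Degree 3: look for a simple real root z0 first, then factor out (1 - z/z0) and solve the remaining quadratic.
Testing z0 = 2: P(2) = 1 + (-0.45)(2) + (-0.055)(2)^2 + (0.015)(2)^3
  = 1 + (-0.9) + (-0.22) + (0.12) = 0.  So z_0 = 2 is a root, |z_0| = 2.
Divide out the factor (1 - 0.5 z) = (1 - z/z0) (since 1/z0 = 0.5):
  P(z) = (1 - 0.5 z)(1 + (0.05) z + (-0.03) z^2)
  [check: z-coef 0.05 - (0.5) = -0.45; z^2-coef -0.03 - (0.5)(0.05) = -0.055; z^3-coef -(0.5)(-0.03) = 0.015.]
Remaining roots from the quadratic factor 1 + (0.05) z + (-0.03) z^2:
  Set 1 + (0.05) z + (-0.03) z^2 = 0, i.e. a z^2 + b z + c = 0 with a = -0.03, b = 0.05, c = 1.
  Discriminant D = b^2 - 4ac = (0.05)^2 - 4*(-0.03)*1 = 0.0025 - (-0.12) = 0.1225.
  D >= 0, so the roots are real: z = (-b +/- sqrt(D)) / (2a) = (-0.05 +/- 0.35) / (-0.06).
    z_1 = (-0.05 + 0.35) / (-0.06) = -5,   |z_1| = 5.
    z_2 = (-0.05 - 0.35) / (-0.06) = 6.6667,   |z_2| = 6.6667.
Moduli of all roots: 2.0000, 5.0000, 6.6667.
All moduli strictly greater than 1? Yes.
Verdict: Stationary.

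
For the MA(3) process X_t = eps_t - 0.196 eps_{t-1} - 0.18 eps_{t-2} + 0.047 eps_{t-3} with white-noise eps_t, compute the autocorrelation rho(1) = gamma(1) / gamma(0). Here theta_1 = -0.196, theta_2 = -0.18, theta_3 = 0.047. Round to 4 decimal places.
\rho(1) = -0.1577

For an MA(q) process with theta_0 = 1, the autocovariance is
  gamma(k) = sigma^2 * sum_{i=0..q-k} theta_i * theta_{i+k},
and rho(k) = gamma(k) / gamma(0). Sigma^2 cancels.
  numerator   = (1)*(-0.196) + (-0.196)*(-0.18) + (-0.18)*(0.047) = -0.16918.
  denominator = (1)^2 + (-0.196)^2 + (-0.18)^2 + (0.047)^2 = 1.073025.
  rho(1) = -0.16918 / 1.073025 = -0.1577.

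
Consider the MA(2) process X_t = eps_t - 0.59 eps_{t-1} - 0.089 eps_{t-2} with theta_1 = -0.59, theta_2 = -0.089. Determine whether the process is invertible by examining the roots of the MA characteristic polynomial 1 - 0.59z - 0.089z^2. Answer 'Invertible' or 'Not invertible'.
\text{Invertible}

The MA(q) characteristic polynomial is P(z) = 1 - 0.59z - 0.089z^2.
Invertibility requires all roots to lie outside the unit circle, i.e. |z| > 1 for every root.
Set 1 + (-0.59) z + (-0.089) z^2 = 0, i.e. a z^2 + b z + c = 0 with a = -0.089, b = -0.59, c = 1.
Discriminant D = b^2 - 4ac = (-0.59)^2 - 4*(-0.089)*1 = 0.3481 - (-0.356) = 0.7041.
D >= 0, so the roots are real: z = (-b +/- sqrt(D)) / (2a) = (0.59 +/- 0.839107) / (-0.178).
  z_1 = (0.59 + 0.839107) / (-0.178) = -8.0287,   |z_1| = 8.0287.
  z_2 = (0.59 - 0.839107) / (-0.178) = 1.3995,   |z_2| = 1.3995.
Moduli of all roots: 8.0287, 1.3995.
All moduli strictly greater than 1? Yes.
Verdict: Invertible.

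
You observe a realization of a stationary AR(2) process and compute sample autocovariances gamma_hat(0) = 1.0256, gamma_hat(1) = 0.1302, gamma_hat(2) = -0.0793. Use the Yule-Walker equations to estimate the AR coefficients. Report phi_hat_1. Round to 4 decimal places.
\hat\phi_{1} = 0.1390

The Yule-Walker equations for an AR(p) process read, in matrix form,
  Gamma_p phi = r_p,   with   (Gamma_p)_{ij} = gamma(|i - j|),
                       (r_p)_i = gamma(i),   i,j = 1..p.
Substitute the sample gammas (Toeplitz matrix and right-hand side of size 2):
  Gamma_p = [[1.0256, 0.1302], [0.1302, 1.0256]]
  r_p     = [0.1302, -0.0793]
Written out:
  1.0256 phi_1 + 0.1302 phi_2 = 0.1302
  0.1302 phi_1 + 1.0256 phi_2 = -0.0793
Solve by Cramer's rule:
  det = gamma(0)^2 - gamma(1)^2 = (1.0256)^2 - (0.1302)^2 = 1.05185536 - 0.01695204 = 1.03490332
  phi_hat_1 = [gamma(1) gamma(0) - gamma(1) gamma(2)] / det = [(0.1302)(1.0256) - (0.1302)(-0.0793)] / 1.03490332 = 0.14385798 / 1.03490332 = 0.139
  phi_hat_2 = [gamma(0) gamma(2) - gamma(1)^2] / det = [(1.0256)(-0.0793) - (0.1302)^2] / 1.03490332 = -0.09828212 / 1.03490332 = -0.095
So phi_hat = [0.1390, -0.0950].
Therefore phi_hat_1 = 0.1390.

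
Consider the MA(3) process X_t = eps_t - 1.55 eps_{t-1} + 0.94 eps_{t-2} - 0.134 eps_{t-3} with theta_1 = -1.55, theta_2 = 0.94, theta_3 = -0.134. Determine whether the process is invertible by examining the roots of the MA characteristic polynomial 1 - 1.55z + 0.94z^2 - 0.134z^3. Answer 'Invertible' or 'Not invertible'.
\text{Invertible}

The MA(q) characteristic polynomial is P(z) = 1 - 1.55z + 0.94z^2 - 0.134z^3.
Invertibility requires all roots to lie outside the unit circle, i.e. |z| > 1 for every root.
Degree 3: look for a simple real root z0 first, then factor out (1 - z/z0) and solve the remaining quadratic.
Testing z0 = 5: P(5) = 1 + (-1.55)(5) + (0.94)(5)^2 + (-0.134)(5)^3
  = 1 + (-7.75) + (23.5) + (-16.75) = 0.  So z_0 = 5 is a root, |z_0| = 5.
Divide out the factor (1 - 0.2 z) = (1 - z/z0) (since 1/z0 = 0.2):
  P(z) = (1 - 0.2 z)(1 + (-1.35) z + (0.67) z^2)
  [check: z-coef -1.35 - (0.2) = -1.55; z^2-coef 0.67 - (0.2)(-1.35) = 0.94; z^3-coef -(0.2)(0.67) = -0.134.]
Remaining roots from the quadratic factor 1 + (-1.35) z + (0.67) z^2:
  Set 1 + (-1.35) z + (0.67) z^2 = 0, i.e. a z^2 + b z + c = 0 with a = 0.67, b = -1.35, c = 1.
  Discriminant D = b^2 - 4ac = (-1.35)^2 - 4*(0.67)*1 = 1.8225 - (2.68) = -0.8575.
  D < 0, so the roots are the complex-conjugate pair z = (-b +/- i sqrt(-D)) / (2a) = 1.0075 +/- 0.6911i.
  For a conjugate pair |z|^2 = z * conj(z) = (product of roots) = c/a = 1/(0.67) = 1.492537, so |z| = sqrt(1.492537) = 1.2217 for both roots.
Moduli of all roots: 5.0000, 1.2217, 1.2217.
All moduli strictly greater than 1? Yes.
Verdict: Invertible.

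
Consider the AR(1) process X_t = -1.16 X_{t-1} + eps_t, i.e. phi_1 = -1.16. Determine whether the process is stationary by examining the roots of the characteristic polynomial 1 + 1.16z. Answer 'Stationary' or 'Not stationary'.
\text{Not stationary}

The AR(p) characteristic polynomial is P(z) = 1 + 1.16z.
Stationarity requires all roots to lie outside the unit circle, i.e. |z| > 1 for every root.
This is linear in z: 1 + (1.16) z = 0  =>  z = -1/(1.16) = -0.862069,  |z| = 0.862069.
Moduli of all roots: 0.8621.
All moduli strictly greater than 1? No.
Verdict: Not stationary.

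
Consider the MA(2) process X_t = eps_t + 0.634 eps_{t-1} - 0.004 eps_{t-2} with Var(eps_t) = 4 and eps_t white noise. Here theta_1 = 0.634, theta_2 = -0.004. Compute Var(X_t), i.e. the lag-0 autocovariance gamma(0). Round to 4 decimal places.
\gamma(0) = 5.6079

For an MA(q) process X_t = eps_t + sum_i theta_i eps_{t-i} with
Var(eps_t) = sigma^2, the variance is
  gamma(0) = sigma^2 * (1 + sum_i theta_i^2).
  sum_i theta_i^2 = (0.634)^2 + (-0.004)^2 = 0.401956 + 0.000016 = 0.401972.
  gamma(0) = 4 * (1 + 0.401972) = 4 * 1.401972 = 5.607888, which rounds to 5.6079.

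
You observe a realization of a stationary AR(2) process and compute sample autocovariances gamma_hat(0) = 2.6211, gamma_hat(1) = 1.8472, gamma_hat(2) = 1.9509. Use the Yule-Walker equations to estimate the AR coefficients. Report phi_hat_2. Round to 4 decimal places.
\hat\phi_{2} = 0.4920

The Yule-Walker equations for an AR(p) process read, in matrix form,
  Gamma_p phi = r_p,   with   (Gamma_p)_{ij} = gamma(|i - j|),
                       (r_p)_i = gamma(i),   i,j = 1..p.
Substitute the sample gammas (Toeplitz matrix and right-hand side of size 2):
  Gamma_p = [[2.6211, 1.8472], [1.8472, 2.6211]]
  r_p     = [1.8472, 1.9509]
Written out:
  2.6211 phi_1 + 1.8472 phi_2 = 1.8472
  1.8472 phi_1 + 2.6211 phi_2 = 1.9509
Solve by Cramer's rule:
  det = gamma(0)^2 - gamma(1)^2 = (2.6211)^2 - (1.8472)^2 = 6.87016521 - 3.41214784 = 3.45801737
  phi_hat_1 = [gamma(1) gamma(0) - gamma(1) gamma(2)] / det = [(1.8472)(2.6211) - (1.8472)(1.9509)] / 3.45801737 = 1.23799344 / 3.45801737 = 0.358
  phi_hat_2 = [gamma(0) gamma(2) - gamma(1)^2] / det = [(2.6211)(1.9509) - (1.8472)^2] / 3.45801737 = 1.70135615 / 3.45801737 = 0.492
So phi_hat = [0.3580, 0.4920].
Therefore phi_hat_2 = 0.4920.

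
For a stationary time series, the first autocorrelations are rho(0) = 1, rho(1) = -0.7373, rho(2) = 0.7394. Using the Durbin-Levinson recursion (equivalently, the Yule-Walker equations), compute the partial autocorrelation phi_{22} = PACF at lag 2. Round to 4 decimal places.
\phi_{22} = 0.4290

The PACF at lag k is phi_{kk}, the last component of the solution
to the Yule-Walker system G_k phi = r_k where
  (G_k)_{ij} = rho(|i - j|), (r_k)_i = rho(i), i,j = 1..k.
Equivalently, Durbin-Levinson gives phi_{kk} iteratively:
  phi_{11} = rho(1)
  phi_{kk} = [rho(k) - sum_{j=1..k-1} phi_{k-1,j} rho(k-j)]
            / [1 - sum_{j=1..k-1} phi_{k-1,j} rho(j)],
  phi_{k,j} = phi_{k-1,j} - phi_{kk} phi_{k-1,k-j},  j = 1..k-1.
Step k = 1:
  phi_11 = rho(1) = -0.7373.
Step k = 2:
  phi_22 = [rho(2) - phi_11 rho(1)] / [1 - phi_11 rho(1)] = [0.7394 - (-0.7373)(-0.7373)] / [1 - (-0.7373)(-0.7373)]
         = 0.19578871 / 0.45638871 = 0.429.
Therefore phi_{22} = 0.4290.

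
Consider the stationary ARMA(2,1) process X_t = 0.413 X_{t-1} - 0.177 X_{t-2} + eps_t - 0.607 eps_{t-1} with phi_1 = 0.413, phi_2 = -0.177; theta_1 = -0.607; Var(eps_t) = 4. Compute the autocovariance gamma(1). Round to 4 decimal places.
\gamma(1) = -0.5055

Multiply the model equation by X_{t-k} and take expectations. With theta_0 = psi_0 = 1 and psi_j the MA(infinity) weights, this gives
  gamma(k) - sum_i phi_i gamma(k-i) = c_k,
  c_k = sigma^2 * sum_{j=k..q} theta_j psi_{j-k}   (c_k = 0 for k > q),
using gamma(-m) = gamma(m).
psi-weights needed (psi_j = theta_j + sum_i phi_i psi_{j-i}):
  psi_1 = theta_1 + phi_1 = -0.607 + (0.413) = -0.194
Right-hand sides:
  c_0 = sigma^2 (1 + theta_1 psi_1) = 4 * (1 + (-0.607)(-0.194)) = 4 * 1.117758 = 4.471032
  c_1 = sigma^2 theta_1 = 4 * (-0.607) = -2.428
  c_2 = 0
Equations for k = 0, 1, 2 (AR order 2, c_2 = 0):
  (E0) gamma(0) = phi_1 gamma(1) + phi_2 gamma(2) + c_0
  (E1) gamma(1) = phi_1 gamma(0) + phi_2 gamma(1) + c_1
  (E2) gamma(2) = phi_1 gamma(1) + phi_2 gamma(0)
From (E1): gamma(1) = A gamma(0) + B with
  A = phi_1 / (1 - phi_2) = 0.413 / 1.177 = 0.350892,   B = c_1 / (1 - phi_2) = -2.428 / 1.177 = -2.062872.
Insert (E2) into (E0): gamma(0) (1 - phi_2^2) = phi_1 (1 + phi_2) gamma(1) + c_0.
  phi_1 (1 + phi_2) = (0.413)(0.823) = 0.339899,   1 - phi_2^2 = 0.968671.
Replace gamma(1) by A gamma(0) + B and collect gamma(0):
  gamma(0) [0.968671 - (0.339899)(0.350892)] = (0.339899)(-2.062872) + 4.471032
  gamma(0) * 0.849403 = 3.769864
  gamma(0) = 3.769864 / 0.849403 = 4.438251.
  gamma(1) = A gamma(0) + B = (0.350892)(4.438251) + (-2.062872) = -0.505525.
Therefore gamma(1) = -0.5055 (to 4 decimal places).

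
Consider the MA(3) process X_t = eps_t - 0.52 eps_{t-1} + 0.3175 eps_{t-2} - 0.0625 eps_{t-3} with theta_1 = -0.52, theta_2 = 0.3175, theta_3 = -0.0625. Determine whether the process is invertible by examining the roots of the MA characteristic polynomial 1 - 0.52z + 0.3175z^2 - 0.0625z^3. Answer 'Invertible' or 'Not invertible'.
\text{Invertible}

The MA(q) characteristic polynomial is P(z) = 1 - 0.52z + 0.3175z^2 - 0.0625z^3.
Invertibility requires all roots to lie outside the unit circle, i.e. |z| > 1 for every root.
Degree 3: look for a simple real root z0 first, then factor out (1 - z/z0) and solve the remaining quadratic.
Testing z0 = 4: P(4) = 1 + (-0.52)(4) + (0.3175)(4)^2 + (-0.0625)(4)^3
  = 1 + (-2.08) + (5.08) + (-4) = 0.  So z_0 = 4 is a root, |z_0| = 4.
Divide out the factor (1 - 0.25 z) = (1 - z/z0) (since 1/z0 = 0.25):
  P(z) = (1 - 0.25 z)(1 + (-0.27) z + (0.25) z^2)
  [check: z-coef -0.27 - (0.25) = -0.52; z^2-coef 0.25 - (0.25)(-0.27) = 0.3175; z^3-coef -(0.25)(0.25) = -0.0625.]
Remaining roots from the quadratic factor 1 + (-0.27) z + (0.25) z^2:
  Set 1 + (-0.27) z + (0.25) z^2 = 0, i.e. a z^2 + b z + c = 0 with a = 0.25, b = -0.27, c = 1.
  Discriminant D = b^2 - 4ac = (-0.27)^2 - 4*(0.25)*1 = 0.0729 - (1) = -0.9271.
  D < 0, so the roots are the complex-conjugate pair z = (-b +/- i sqrt(-D)) / (2a) = 0.54 +/- 1.9257i.
  For a conjugate pair |z|^2 = z * conj(z) = (product of roots) = c/a = 1/(0.25) = 4, so |z| = sqrt(4) = 2 for both roots.
Moduli of all roots: 4.0000, 2.0000, 2.0000.
All moduli strictly greater than 1? Yes.
Verdict: Invertible.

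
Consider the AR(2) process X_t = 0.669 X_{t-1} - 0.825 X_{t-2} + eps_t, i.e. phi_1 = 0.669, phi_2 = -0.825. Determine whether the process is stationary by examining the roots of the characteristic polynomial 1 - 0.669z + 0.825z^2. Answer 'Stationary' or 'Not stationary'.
\text{Stationary}

The AR(p) characteristic polynomial is P(z) = 1 - 0.669z + 0.825z^2.
Stationarity requires all roots to lie outside the unit circle, i.e. |z| > 1 for every root.
Set 1 + (-0.669) z + (0.825) z^2 = 0, i.e. a z^2 + b z + c = 0 with a = 0.825, b = -0.669, c = 1.
Discriminant D = b^2 - 4ac = (-0.669)^2 - 4*(0.825)*1 = 0.447561 - (3.3) = -2.852439.
D < 0, so the roots are the complex-conjugate pair z = (-b +/- i sqrt(-D)) / (2a) = 0.4055 +/- 1.0236i.
For a conjugate pair |z|^2 = z * conj(z) = (product of roots) = c/a = 1/(0.825) = 1.212121, so |z| = sqrt(1.212121) = 1.101 for both roots.
Moduli of all roots: 1.1010, 1.1010.
All moduli strictly greater than 1? Yes.
Verdict: Stationary.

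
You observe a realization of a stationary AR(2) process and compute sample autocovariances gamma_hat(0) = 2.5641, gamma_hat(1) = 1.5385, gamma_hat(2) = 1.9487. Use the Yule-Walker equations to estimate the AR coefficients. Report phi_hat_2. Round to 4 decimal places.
\hat\phi_{2} = 0.6250

The Yule-Walker equations for an AR(p) process read, in matrix form,
  Gamma_p phi = r_p,   with   (Gamma_p)_{ij} = gamma(|i - j|),
                       (r_p)_i = gamma(i),   i,j = 1..p.
Substitute the sample gammas (Toeplitz matrix and right-hand side of size 2):
  Gamma_p = [[2.5641, 1.5385], [1.5385, 2.5641]]
  r_p     = [1.5385, 1.9487]
Written out:
  2.5641 phi_1 + 1.5385 phi_2 = 1.5385
  1.5385 phi_1 + 2.5641 phi_2 = 1.9487
Solve by Cramer's rule:
  det = gamma(0)^2 - gamma(1)^2 = (2.5641)^2 - (1.5385)^2 = 6.57460881 - 2.36698225 = 4.20762656
  phi_hat_1 = [gamma(1) gamma(0) - gamma(1) gamma(2)] / det = [(1.5385)(2.5641) - (1.5385)(1.9487)] / 4.20762656 = 0.9467929 / 4.20762656 = 0.225
  phi_hat_2 = [gamma(0) gamma(2) - gamma(1)^2] / det = [(2.5641)(1.9487) - (1.5385)^2] / 4.20762656 = 2.62967942 / 4.20762656 = 0.625
So phi_hat = [0.2250, 0.6250].
Therefore phi_hat_2 = 0.6250.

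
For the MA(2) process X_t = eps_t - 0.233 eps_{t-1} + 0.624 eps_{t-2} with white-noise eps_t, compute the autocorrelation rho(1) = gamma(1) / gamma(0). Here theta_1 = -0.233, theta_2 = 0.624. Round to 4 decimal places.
\rho(1) = -0.2621

For an MA(q) process with theta_0 = 1, the autocovariance is
  gamma(k) = sigma^2 * sum_{i=0..q-k} theta_i * theta_{i+k},
and rho(k) = gamma(k) / gamma(0). Sigma^2 cancels.
  numerator   = (1)*(-0.233) + (-0.233)*(0.624) = -0.378392.
  denominator = (1)^2 + (-0.233)^2 + (0.624)^2 = 1.443665.
  rho(1) = -0.378392 / 1.443665 = -0.2621.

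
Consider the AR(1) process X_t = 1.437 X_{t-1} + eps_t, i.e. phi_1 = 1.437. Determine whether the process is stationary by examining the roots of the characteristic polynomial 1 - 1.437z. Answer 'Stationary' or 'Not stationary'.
\text{Not stationary}

The AR(p) characteristic polynomial is P(z) = 1 - 1.437z.
Stationarity requires all roots to lie outside the unit circle, i.e. |z| > 1 for every root.
This is linear in z: 1 + (-1.437) z = 0  =>  z = -1/(-1.437) = 0.695894,  |z| = 0.695894.
Moduli of all roots: 0.6959.
All moduli strictly greater than 1? No.
Verdict: Not stationary.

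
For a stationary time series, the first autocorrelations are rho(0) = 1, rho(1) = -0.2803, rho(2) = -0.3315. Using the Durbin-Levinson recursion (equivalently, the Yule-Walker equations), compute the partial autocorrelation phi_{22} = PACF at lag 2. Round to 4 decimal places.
\phi_{22} = -0.4450

The PACF at lag k is phi_{kk}, the last component of the solution
to the Yule-Walker system G_k phi = r_k where
  (G_k)_{ij} = rho(|i - j|), (r_k)_i = rho(i), i,j = 1..k.
Equivalently, Durbin-Levinson gives phi_{kk} iteratively:
  phi_{11} = rho(1)
  phi_{kk} = [rho(k) - sum_{j=1..k-1} phi_{k-1,j} rho(k-j)]
            / [1 - sum_{j=1..k-1} phi_{k-1,j} rho(j)],
  phi_{k,j} = phi_{k-1,j} - phi_{kk} phi_{k-1,k-j},  j = 1..k-1.
Step k = 1:
  phi_11 = rho(1) = -0.2803.
Step k = 2:
  phi_22 = [rho(2) - phi_11 rho(1)] / [1 - phi_11 rho(1)] = [-0.3315 - (-0.2803)(-0.2803)] / [1 - (-0.2803)(-0.2803)]
         = -0.41006809 / 0.92143191 = -0.445.
Therefore phi_{22} = -0.4450.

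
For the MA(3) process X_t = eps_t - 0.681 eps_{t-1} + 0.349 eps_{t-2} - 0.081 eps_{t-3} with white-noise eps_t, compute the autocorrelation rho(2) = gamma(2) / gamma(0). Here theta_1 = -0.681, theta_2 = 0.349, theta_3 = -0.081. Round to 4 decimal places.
\rho(2) = 0.2539

For an MA(q) process with theta_0 = 1, the autocovariance is
  gamma(k) = sigma^2 * sum_{i=0..q-k} theta_i * theta_{i+k},
and rho(k) = gamma(k) / gamma(0). Sigma^2 cancels.
  numerator   = (1)*(0.349) + (-0.681)*(-0.081) = 0.404161.
  denominator = (1)^2 + (-0.681)^2 + (0.349)^2 + (-0.081)^2 = 1.592123.
  rho(2) = 0.404161 / 1.592123 = 0.2539.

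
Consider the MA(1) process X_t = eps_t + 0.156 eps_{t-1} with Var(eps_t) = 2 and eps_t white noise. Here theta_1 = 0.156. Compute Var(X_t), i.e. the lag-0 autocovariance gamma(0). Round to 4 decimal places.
\gamma(0) = 2.0487

For an MA(q) process X_t = eps_t + sum_i theta_i eps_{t-i} with
Var(eps_t) = sigma^2, the variance is
  gamma(0) = sigma^2 * (1 + sum_i theta_i^2).
  sum_i theta_i^2 = (0.156)^2 = 0.024336.
  gamma(0) = 2 * (1 + 0.024336) = 2 * 1.024336 = 2.048672, which rounds to 2.0487.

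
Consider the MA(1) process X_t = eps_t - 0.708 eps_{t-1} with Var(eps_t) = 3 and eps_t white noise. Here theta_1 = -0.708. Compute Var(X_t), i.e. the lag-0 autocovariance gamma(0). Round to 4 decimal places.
\gamma(0) = 4.5038

For an MA(q) process X_t = eps_t + sum_i theta_i eps_{t-i} with
Var(eps_t) = sigma^2, the variance is
  gamma(0) = sigma^2 * (1 + sum_i theta_i^2).
  sum_i theta_i^2 = (-0.708)^2 = 0.501264.
  gamma(0) = 3 * (1 + 0.501264) = 3 * 1.501264 = 4.503792, which rounds to 4.5038.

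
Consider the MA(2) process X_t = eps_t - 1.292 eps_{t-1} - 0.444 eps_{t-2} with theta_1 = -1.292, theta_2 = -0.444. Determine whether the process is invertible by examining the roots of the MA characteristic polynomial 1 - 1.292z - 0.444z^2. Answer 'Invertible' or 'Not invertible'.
\text{Not invertible}

The MA(q) characteristic polynomial is P(z) = 1 - 1.292z - 0.444z^2.
Invertibility requires all roots to lie outside the unit circle, i.e. |z| > 1 for every root.
Set 1 + (-1.292) z + (-0.444) z^2 = 0, i.e. a z^2 + b z + c = 0 with a = -0.444, b = -1.292, c = 1.
Discriminant D = b^2 - 4ac = (-1.292)^2 - 4*(-0.444)*1 = 1.669264 - (-1.776) = 3.445264.
D >= 0, so the roots are real: z = (-b +/- sqrt(D)) / (2a) = (1.292 +/- 1.856142) / (-0.888).
  z_1 = (1.292 + 1.856142) / (-0.888) = -3.5452,   |z_1| = 3.5452.
  z_2 = (1.292 - 1.856142) / (-0.888) = 0.6353,   |z_2| = 0.6353.
Moduli of all roots: 3.5452, 0.6353.
All moduli strictly greater than 1? No.
Verdict: Not invertible.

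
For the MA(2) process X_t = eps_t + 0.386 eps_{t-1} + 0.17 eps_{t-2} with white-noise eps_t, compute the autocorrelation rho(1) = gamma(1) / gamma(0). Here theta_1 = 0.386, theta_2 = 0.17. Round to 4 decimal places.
\rho(1) = 0.3834

For an MA(q) process with theta_0 = 1, the autocovariance is
  gamma(k) = sigma^2 * sum_{i=0..q-k} theta_i * theta_{i+k},
and rho(k) = gamma(k) / gamma(0). Sigma^2 cancels.
  numerator   = (1)*(0.386) + (0.386)*(0.17) = 0.45162.
  denominator = (1)^2 + (0.386)^2 + (0.17)^2 = 1.177896.
  rho(1) = 0.45162 / 1.177896 = 0.3834.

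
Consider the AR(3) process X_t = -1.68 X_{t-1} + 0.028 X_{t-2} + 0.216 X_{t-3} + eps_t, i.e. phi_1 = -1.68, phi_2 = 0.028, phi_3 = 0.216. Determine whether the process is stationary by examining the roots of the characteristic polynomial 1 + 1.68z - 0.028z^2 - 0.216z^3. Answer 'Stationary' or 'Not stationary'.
\text{Not stationary}

The AR(p) characteristic polynomial is P(z) = 1 + 1.68z - 0.028z^2 - 0.216z^3.
Stationarity requires all roots to lie outside the unit circle, i.e. |z| > 1 for every root.
Degree 3: look for a simple real root z0 first, then factor out (1 - z/z0) and solve the remaining quadratic.
Testing z0 = -2.5: P(-2.5) = 1 + (1.68)(-2.5) + (-0.028)(-2.5)^2 + (-0.216)(-2.5)^3
  = 1 + (-4.2) + (-0.175) + (3.375) = 0.  So z_0 = -2.5 is a root, |z_0| = 2.5.
Divide out the factor (1 + 0.4 z) = (1 - z/z0) (since 1/z0 = -0.4):
  P(z) = (1 + 0.4 z)(1 + (1.28) z + (-0.54) z^2)
  [check: z-coef 1.28 - (-0.4) = 1.68; z^2-coef -0.54 - (-0.4)(1.28) = -0.028; z^3-coef -(-0.4)(-0.54) = -0.216.]
Remaining roots from the quadratic factor 1 + (1.28) z + (-0.54) z^2:
  Set 1 + (1.28) z + (-0.54) z^2 = 0, i.e. a z^2 + b z + c = 0 with a = -0.54, b = 1.28, c = 1.
  Discriminant D = b^2 - 4ac = (1.28)^2 - 4*(-0.54)*1 = 1.6384 - (-2.16) = 3.7984.
  D >= 0, so the roots are real: z = (-b +/- sqrt(D)) / (2a) = (-1.28 +/- 1.948948) / (-1.08).
    z_1 = (-1.28 + 1.948948) / (-1.08) = -0.6194,   |z_1| = 0.6194.
    z_2 = (-1.28 - 1.948948) / (-1.08) = 2.9898,   |z_2| = 2.9898.
Moduli of all roots: 2.5000, 0.6194, 2.9898.
All moduli strictly greater than 1? No.
Verdict: Not stationary.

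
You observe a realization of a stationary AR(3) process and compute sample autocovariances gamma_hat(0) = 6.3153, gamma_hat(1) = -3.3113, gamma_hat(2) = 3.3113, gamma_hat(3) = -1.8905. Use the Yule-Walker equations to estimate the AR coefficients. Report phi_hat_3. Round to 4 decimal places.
\hat\phi_{3} = 0.0960

The Yule-Walker equations for an AR(p) process read, in matrix form,
  Gamma_p phi = r_p,   with   (Gamma_p)_{ij} = gamma(|i - j|),
                       (r_p)_i = gamma(i),   i,j = 1..p.
Substitute the sample gammas (Toeplitz matrix and right-hand side of size 3):
  Gamma_p = [[6.3153, -3.3113, 3.3113], [-3.3113, 6.3153, -3.3113], [3.3113, -3.3113, 6.3153]]
  r_p     = [-3.3113, 3.3113, -1.8905]
Written out (R1..R3):
  (R1) 6.3153 phi_1 - 3.3113 phi_2 + 3.3113 phi_3 = -3.3113
  (R2) -3.3113 phi_1 + 6.3153 phi_2 - 3.3113 phi_3 = 3.3113
  (R3) 3.3113 phi_1 - 3.3113 phi_2 + 6.3153 phi_3 = -1.8905
Gaussian elimination:
  R2 <- R2 - (-3.3113/6.3153) R1 = R2 - (-0.52433) R1:  4.579087 phi_2 - 1.575087 phi_3 = 1.575087
  R3 <- R3 - (3.3113/6.3153) R1 = R3 - (0.52433) R1:  -1.575087 phi_2 + 4.579087 phi_3 = -0.154287
  R3 <- R3 - (-1.575087/4.579087) R2 = R3 - (-0.343974) R2:  4.037298 phi_3 = 0.387502
Back-substitution:
  phi_hat_3 = 0.387502 / 4.037298 = 0.095981
  phi_hat_2 = (1.575087 - (-1.575087)(0.095981)) / 4.579087 = 0.376989
  phi_hat_1 = (-3.3113 - (-3.3113)(0.376989) - (3.3113)(0.095981)) / 6.3153 = -0.376989
So phi_hat = [-0.3770, 0.3770, 0.0960].
Therefore phi_hat_3 = 0.0960.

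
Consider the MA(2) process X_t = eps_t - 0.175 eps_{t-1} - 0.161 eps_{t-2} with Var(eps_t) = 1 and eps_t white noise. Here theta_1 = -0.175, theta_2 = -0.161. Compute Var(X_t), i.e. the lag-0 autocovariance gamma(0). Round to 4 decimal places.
\gamma(0) = 1.0565

For an MA(q) process X_t = eps_t + sum_i theta_i eps_{t-i} with
Var(eps_t) = sigma^2, the variance is
  gamma(0) = sigma^2 * (1 + sum_i theta_i^2).
  sum_i theta_i^2 = (-0.175)^2 + (-0.161)^2 = 0.030625 + 0.025921 = 0.056546.
  gamma(0) = 1 * (1 + 0.056546) = 1 * 1.056546 = 1.056546, which rounds to 1.0565.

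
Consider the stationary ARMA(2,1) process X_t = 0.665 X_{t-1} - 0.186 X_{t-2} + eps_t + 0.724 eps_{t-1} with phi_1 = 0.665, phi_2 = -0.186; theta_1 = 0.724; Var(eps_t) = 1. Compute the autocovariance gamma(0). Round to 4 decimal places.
\gamma(0) = 3.5294

Multiply the model equation by X_{t-k} and take expectations. With theta_0 = psi_0 = 1 and psi_j the MA(infinity) weights, this gives
  gamma(k) - sum_i phi_i gamma(k-i) = c_k,
  c_k = sigma^2 * sum_{j=k..q} theta_j psi_{j-k}   (c_k = 0 for k > q),
using gamma(-m) = gamma(m).
psi-weights needed (psi_j = theta_j + sum_i phi_i psi_{j-i}):
  psi_1 = theta_1 + phi_1 = 0.724 + (0.665) = 1.389
Right-hand sides:
  c_0 = sigma^2 (1 + theta_1 psi_1) = 1 * (1 + (0.724)(1.389)) = 1 * 2.005636 = 2.005636
  c_1 = sigma^2 theta_1 = 1 * (0.724) = 0.724
  c_2 = 0
Equations for k = 0, 1, 2 (AR order 2, c_2 = 0):
  (E0) gamma(0) = phi_1 gamma(1) + phi_2 gamma(2) + c_0
  (E1) gamma(1) = phi_1 gamma(0) + phi_2 gamma(1) + c_1
  (E2) gamma(2) = phi_1 gamma(1) + phi_2 gamma(0)
From (E1): gamma(1) = A gamma(0) + B with
  A = phi_1 / (1 - phi_2) = 0.665 / 1.186 = 0.560708,   B = c_1 / (1 - phi_2) = 0.724 / 1.186 = 0.610455.
Insert (E2) into (E0): gamma(0) (1 - phi_2^2) = phi_1 (1 + phi_2) gamma(1) + c_0.
  phi_1 (1 + phi_2) = (0.665)(0.814) = 0.54131,   1 - phi_2^2 = 0.965404.
Replace gamma(1) by A gamma(0) + B and collect gamma(0):
  gamma(0) [0.965404 - (0.54131)(0.560708)] = (0.54131)(0.610455) + 2.005636
  gamma(0) * 0.661887 = 2.336082
  gamma(0) = 2.336082 / 0.661887 = 3.529427.
Therefore gamma(0) = 3.5294 (to 4 decimal places).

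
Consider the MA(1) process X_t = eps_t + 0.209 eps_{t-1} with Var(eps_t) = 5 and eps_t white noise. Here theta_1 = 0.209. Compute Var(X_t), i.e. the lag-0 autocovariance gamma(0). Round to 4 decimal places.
\gamma(0) = 5.2184

For an MA(q) process X_t = eps_t + sum_i theta_i eps_{t-i} with
Var(eps_t) = sigma^2, the variance is
  gamma(0) = sigma^2 * (1 + sum_i theta_i^2).
  sum_i theta_i^2 = (0.209)^2 = 0.043681.
  gamma(0) = 5 * (1 + 0.043681) = 5 * 1.043681 = 5.218405, which rounds to 5.2184.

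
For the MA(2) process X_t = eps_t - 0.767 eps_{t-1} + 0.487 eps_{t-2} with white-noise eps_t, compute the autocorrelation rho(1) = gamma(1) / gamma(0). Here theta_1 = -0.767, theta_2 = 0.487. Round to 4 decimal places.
\rho(1) = -0.6248

For an MA(q) process with theta_0 = 1, the autocovariance is
  gamma(k) = sigma^2 * sum_{i=0..q-k} theta_i * theta_{i+k},
and rho(k) = gamma(k) / gamma(0). Sigma^2 cancels.
  numerator   = (1)*(-0.767) + (-0.767)*(0.487) = -1.140529.
  denominator = (1)^2 + (-0.767)^2 + (0.487)^2 = 1.825458.
  rho(1) = -1.140529 / 1.825458 = -0.6248.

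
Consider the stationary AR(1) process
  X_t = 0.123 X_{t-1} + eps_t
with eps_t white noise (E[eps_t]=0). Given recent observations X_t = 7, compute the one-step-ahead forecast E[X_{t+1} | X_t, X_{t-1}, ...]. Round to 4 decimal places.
E[X_{t+1} \mid \mathcal F_t] = 0.8610

For an AR(p) model X_t = c + sum_i phi_i X_{t-i} + eps_t, the
one-step-ahead conditional mean is
  E[X_{t+1} | X_t, ...] = c + sum_i phi_i X_{t+1-i}.
Substitute known values:
  E[X_{t+1} | ...] = (0.123) * (7)
                   = 0.8610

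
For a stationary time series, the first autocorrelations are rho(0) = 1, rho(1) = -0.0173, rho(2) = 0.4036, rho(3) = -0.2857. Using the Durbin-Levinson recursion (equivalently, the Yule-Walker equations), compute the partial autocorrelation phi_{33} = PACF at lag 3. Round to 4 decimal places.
\phi_{33} = -0.3280

The PACF at lag k is phi_{kk}, the last component of the solution
to the Yule-Walker system G_k phi = r_k where
  (G_k)_{ij} = rho(|i - j|), (r_k)_i = rho(i), i,j = 1..k.
Equivalently, Durbin-Levinson gives phi_{kk} iteratively:
  phi_{11} = rho(1)
  phi_{kk} = [rho(k) - sum_{j=1..k-1} phi_{k-1,j} rho(k-j)]
            / [1 - sum_{j=1..k-1} phi_{k-1,j} rho(j)],
  phi_{k,j} = phi_{k-1,j} - phi_{kk} phi_{k-1,k-j},  j = 1..k-1.
Step k = 1:
  phi_11 = rho(1) = -0.0173.
Step k = 2:
  phi_22 = [rho(2) - phi_11 rho(1)] / [1 - phi_11 rho(1)] = [0.4036 - (-0.0173)(-0.0173)] / [1 - (-0.0173)(-0.0173)]
         = 0.40330071 / 0.99970071 = 0.403421.
  Update: phi_21 = phi_11 - phi_22 phi_11 = -0.0173 - (0.403421)(-0.0173) = -0.010321.
Step k = 3:
  phi_33 = [rho(3) - phi_21 rho(2) - phi_22 rho(1)] / [1 - phi_21 rho(1) - phi_22 rho(2)]
    numerator   = -0.2857 - (-0.010321)(0.4036) - (0.403421)(-0.0173) = -0.27455533
    denominator = 1 - (-0.010321)(-0.0173) - (0.403421)(0.4036) = 0.83700055
  phi_33 = -0.27455533 / 0.83700055 = -0.328.
Therefore phi_{33} = -0.3280.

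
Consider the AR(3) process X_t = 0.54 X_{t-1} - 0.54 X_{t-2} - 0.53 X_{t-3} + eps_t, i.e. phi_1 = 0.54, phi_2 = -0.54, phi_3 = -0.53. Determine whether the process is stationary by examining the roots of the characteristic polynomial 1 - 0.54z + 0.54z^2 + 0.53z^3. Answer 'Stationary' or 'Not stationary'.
\text{Not stationary}

The AR(p) characteristic polynomial is P(z) = 1 - 0.54z + 0.54z^2 + 0.53z^3.
Stationarity requires all roots to lie outside the unit circle, i.e. |z| > 1 for every root.
Degree 3: look for a simple real root z0 first, then factor out (1 - z/z0) and solve the remaining quadratic.
Testing z0 = -2: P(-2) = 1 + (-0.54)(-2) + (0.54)(-2)^2 + (0.53)(-2)^3
  = 1 + (1.08) + (2.16) + (-4.24) = 0.  So z_0 = -2 is a root, |z_0| = 2.
Divide out the factor (1 + 0.5 z) = (1 - z/z0) (since 1/z0 = -0.5):
  P(z) = (1 + 0.5 z)(1 + (-1.04) z + (1.06) z^2)
  [check: z-coef -1.04 - (-0.5) = -0.54; z^2-coef 1.06 - (-0.5)(-1.04) = 0.54; z^3-coef -(-0.5)(1.06) = 0.53.]
Remaining roots from the quadratic factor 1 + (-1.04) z + (1.06) z^2:
  Set 1 + (-1.04) z + (1.06) z^2 = 0, i.e. a z^2 + b z + c = 0 with a = 1.06, b = -1.04, c = 1.
  Discriminant D = b^2 - 4ac = (-1.04)^2 - 4*(1.06)*1 = 1.0816 - (4.24) = -3.1584.
  D < 0, so the roots are the complex-conjugate pair z = (-b +/- i sqrt(-D)) / (2a) = 0.4906 +/- 0.8383i.
  For a conjugate pair |z|^2 = z * conj(z) = (product of roots) = c/a = 1/(1.06) = 0.943396, so |z| = sqrt(0.943396) = 0.9713 for both roots.
Moduli of all roots: 2.0000, 0.9713, 0.9713.
All moduli strictly greater than 1? No.
Verdict: Not stationary.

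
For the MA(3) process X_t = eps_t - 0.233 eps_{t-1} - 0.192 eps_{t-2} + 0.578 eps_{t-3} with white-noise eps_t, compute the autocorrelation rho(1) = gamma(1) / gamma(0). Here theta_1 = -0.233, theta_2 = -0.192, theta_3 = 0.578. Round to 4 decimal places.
\rho(1) = -0.2100

For an MA(q) process with theta_0 = 1, the autocovariance is
  gamma(k) = sigma^2 * sum_{i=0..q-k} theta_i * theta_{i+k},
and rho(k) = gamma(k) / gamma(0). Sigma^2 cancels.
  numerator   = (1)*(-0.233) + (-0.233)*(-0.192) + (-0.192)*(0.578) = -0.29924.
  denominator = (1)^2 + (-0.233)^2 + (-0.192)^2 + (0.578)^2 = 1.425237.
  rho(1) = -0.29924 / 1.425237 = -0.2100.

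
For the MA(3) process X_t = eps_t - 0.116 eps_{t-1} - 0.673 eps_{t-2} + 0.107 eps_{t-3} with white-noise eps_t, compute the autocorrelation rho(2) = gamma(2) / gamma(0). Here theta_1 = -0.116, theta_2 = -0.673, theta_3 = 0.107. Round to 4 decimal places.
\rho(2) = -0.4638

For an MA(q) process with theta_0 = 1, the autocovariance is
  gamma(k) = sigma^2 * sum_{i=0..q-k} theta_i * theta_{i+k},
and rho(k) = gamma(k) / gamma(0). Sigma^2 cancels.
  numerator   = (1)*(-0.673) + (-0.116)*(0.107) = -0.685412.
  denominator = (1)^2 + (-0.116)^2 + (-0.673)^2 + (0.107)^2 = 1.477834.
  rho(2) = -0.685412 / 1.477834 = -0.4638.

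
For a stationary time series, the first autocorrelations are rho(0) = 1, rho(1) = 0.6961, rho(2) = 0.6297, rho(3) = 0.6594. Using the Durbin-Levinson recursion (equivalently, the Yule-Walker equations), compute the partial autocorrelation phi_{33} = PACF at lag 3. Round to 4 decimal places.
\phi_{33} = 0.3129

The PACF at lag k is phi_{kk}, the last component of the solution
to the Yule-Walker system G_k phi = r_k where
  (G_k)_{ij} = rho(|i - j|), (r_k)_i = rho(i), i,j = 1..k.
Equivalently, Durbin-Levinson gives phi_{kk} iteratively:
  phi_{11} = rho(1)
  phi_{kk} = [rho(k) - sum_{j=1..k-1} phi_{k-1,j} rho(k-j)]
            / [1 - sum_{j=1..k-1} phi_{k-1,j} rho(j)],
  phi_{k,j} = phi_{k-1,j} - phi_{kk} phi_{k-1,k-j},  j = 1..k-1.
Step k = 1:
  phi_11 = rho(1) = 0.6961.
Step k = 2:
  phi_22 = [rho(2) - phi_11 rho(1)] / [1 - phi_11 rho(1)] = [0.6297 - (0.6961)(0.6961)] / [1 - (0.6961)(0.6961)]
         = 0.14514479 / 0.51544479 = 0.281591.
  Update: phi_21 = phi_11 - phi_22 phi_11 = 0.6961 - (0.281591)(0.6961) = 0.500084.
Step k = 3:
  phi_33 = [rho(3) - phi_21 rho(2) - phi_22 rho(1)] / [1 - phi_21 rho(1) - phi_22 rho(2)]
    numerator   = 0.6594 - (0.500084)(0.6297) - (0.281591)(0.6961) = 0.1484812
    denominator = 1 - (0.500084)(0.6961) - (0.281591)(0.6297) = 0.47457327
  phi_33 = 0.1484812 / 0.47457327 = 0.3129.
Therefore phi_{33} = 0.3129.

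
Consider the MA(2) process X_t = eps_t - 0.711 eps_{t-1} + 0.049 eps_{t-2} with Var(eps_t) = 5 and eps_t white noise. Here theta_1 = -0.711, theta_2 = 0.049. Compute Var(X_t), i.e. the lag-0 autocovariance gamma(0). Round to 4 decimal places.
\gamma(0) = 7.5396

For an MA(q) process X_t = eps_t + sum_i theta_i eps_{t-i} with
Var(eps_t) = sigma^2, the variance is
  gamma(0) = sigma^2 * (1 + sum_i theta_i^2).
  sum_i theta_i^2 = (-0.711)^2 + (0.049)^2 = 0.505521 + 0.002401 = 0.507922.
  gamma(0) = 5 * (1 + 0.507922) = 5 * 1.507922 = 7.53961, which rounds to 7.5396.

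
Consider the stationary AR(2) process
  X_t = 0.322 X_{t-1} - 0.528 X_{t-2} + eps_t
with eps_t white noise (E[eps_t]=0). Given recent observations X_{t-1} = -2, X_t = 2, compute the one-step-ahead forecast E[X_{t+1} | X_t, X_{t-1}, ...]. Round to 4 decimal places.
E[X_{t+1} \mid \mathcal F_t] = 1.7000

For an AR(p) model X_t = c + sum_i phi_i X_{t-i} + eps_t, the
one-step-ahead conditional mean is
  E[X_{t+1} | X_t, ...] = c + sum_i phi_i X_{t+1-i}.
Substitute known values:
  E[X_{t+1} | ...] = (0.322) * (2) + (-0.528) * (-2)
                   = 1.7000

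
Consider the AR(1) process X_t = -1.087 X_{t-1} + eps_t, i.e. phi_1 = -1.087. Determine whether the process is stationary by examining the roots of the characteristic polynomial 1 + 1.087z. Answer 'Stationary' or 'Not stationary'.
\text{Not stationary}

The AR(p) characteristic polynomial is P(z) = 1 + 1.087z.
Stationarity requires all roots to lie outside the unit circle, i.e. |z| > 1 for every root.
This is linear in z: 1 + (1.087) z = 0  =>  z = -1/(1.087) = -0.919963,  |z| = 0.919963.
Moduli of all roots: 0.9200.
All moduli strictly greater than 1? No.
Verdict: Not stationary.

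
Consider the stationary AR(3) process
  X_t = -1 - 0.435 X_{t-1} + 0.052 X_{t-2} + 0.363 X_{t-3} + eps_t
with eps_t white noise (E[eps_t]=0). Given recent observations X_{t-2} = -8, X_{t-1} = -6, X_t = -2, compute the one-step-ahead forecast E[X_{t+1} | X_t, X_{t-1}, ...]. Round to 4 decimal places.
E[X_{t+1} \mid \mathcal F_t] = -3.3460

For an AR(p) model X_t = c + sum_i phi_i X_{t-i} + eps_t, the
one-step-ahead conditional mean is
  E[X_{t+1} | X_t, ...] = c + sum_i phi_i X_{t+1-i}.
Substitute known values:
  E[X_{t+1} | ...] = -1 + (-0.435) * (-2) + (0.052) * (-6) + (0.363) * (-8)
                   = -3.3460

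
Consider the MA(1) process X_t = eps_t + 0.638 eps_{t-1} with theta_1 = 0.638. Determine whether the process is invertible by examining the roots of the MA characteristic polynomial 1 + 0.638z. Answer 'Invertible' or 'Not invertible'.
\text{Invertible}

The MA(q) characteristic polynomial is P(z) = 1 + 0.638z.
Invertibility requires all roots to lie outside the unit circle, i.e. |z| > 1 for every root.
This is linear in z: 1 + (0.638) z = 0  =>  z = -1/(0.638) = -1.567398,  |z| = 1.567398.
Moduli of all roots: 1.5674.
All moduli strictly greater than 1? Yes.
Verdict: Invertible.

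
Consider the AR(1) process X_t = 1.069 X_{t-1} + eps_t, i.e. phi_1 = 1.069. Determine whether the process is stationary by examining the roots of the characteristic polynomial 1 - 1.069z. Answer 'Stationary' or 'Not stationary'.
\text{Not stationary}

The AR(p) characteristic polynomial is P(z) = 1 - 1.069z.
Stationarity requires all roots to lie outside the unit circle, i.e. |z| > 1 for every root.
This is linear in z: 1 + (-1.069) z = 0  =>  z = -1/(-1.069) = 0.935454,  |z| = 0.935454.
Moduli of all roots: 0.9355.
All moduli strictly greater than 1? No.
Verdict: Not stationary.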